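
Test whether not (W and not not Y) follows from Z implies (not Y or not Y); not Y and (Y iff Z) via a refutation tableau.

Initial set: {T (Z implies (not Y or not Y)); T (not Y and (Y iff Z)); F not (W and not not Y)}.
T (not Y and (Y iff Z)): α-rule — add T not Y, T (Y iff Z).
F not (W and not not Y): α-rule — add T W, T not not Y.
T not not Y: drop double negation, giving T Y.
× closes — contains both Y and not Y.
All 1 branch closes.
Every branch closed, so the premises entail the conclusion.

Yes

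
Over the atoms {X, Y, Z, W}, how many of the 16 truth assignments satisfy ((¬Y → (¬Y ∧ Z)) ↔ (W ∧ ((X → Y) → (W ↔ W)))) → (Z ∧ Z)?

12

Initial set: {T (((¬Y → (¬Y ∧ Z)) ↔ (W ∧ ((X → Y) → (W ↔ W)))) → (Z ∧ Z))}.
T (((¬Y → (¬Y ∧ Z)) ↔ (W ∧ ((X → Y) → (W ↔ W)))) → (Z ∧ Z)): β-rule — branch into F ((¬Y → (¬Y ∧ Z)) ↔ (W ∧ ((X → Y) → (W ↔ W))))  //  T (Z ∧ Z).
  branch 1 (add F ((¬Y → (¬Y ∧ Z)) ↔ (W ∧ ((X → Y) → (W ↔ W))))):
    F ((¬Y → (¬Y ∧ Z)) ↔ (W ∧ ((X → Y) → (W ↔ W)))): β-rule — branch into T (¬Y → (¬Y ∧ Z)), F (W ∧ ((X → Y) → (W ↔ W)))  //  F (¬Y → (¬Y ∧ Z)), T (W ∧ ((X → Y) → (W ↔ W))).
      branch 1.1 (add T (¬Y → (¬Y ∧ Z)), F (W ∧ ((X → Y) → (W ↔ W)))):
        T (¬Y → (¬Y ∧ Z)): β-rule — branch into F ¬Y  //  T (¬Y ∧ Z).
          branch 1.1.1 (add F ¬Y):
            F (W ∧ ((X → Y) → (W ↔ W))): β-rule — branch into F W  //  F ((X → Y) → (W ↔ W)).
              branch 1.1.1.1 (add F W):
                ○ open, literals {W=false, Y=true}.
              branch 1.1.1.2 (add F ((X → Y) → (W ↔ W))):
                F ((X → Y) → (W ↔ W)): α-rule — add T (X → Y), F (W ↔ W).
                T (X → Y): β-rule — branch into F X  //  T Y.
                  branch 1.1.1.2.1 (add F X):
                    F (W ↔ W): β-rule — branch into T W, F W  //  F W, T W.
                      branch 1.1.1.2.1.1 (add T W, F W):
                        × closes — contains both W and ¬W.
                      branch 1.1.1.2.1.2 (add F W, T W):
                        × closes — contains both W and ¬W.
                  branch 1.1.1.2.2 (add T Y):
                    F (W ↔ W): β-rule — branch into T W, F W  //  F W, T W.
                      branch 1.1.1.2.2.1 (add T W, F W):
                        × closes — contains both W and ¬W.
                      branch 1.1.1.2.2.2 (add F W, T W):
                        × closes — contains both W and ¬W.
          branch 1.1.2 (add T (¬Y ∧ Z)):
            T (¬Y ∧ Z): α-rule — add T ¬Y, T Z.
            F (W ∧ ((X → Y) → (W ↔ W))): β-rule — branch into F W  //  F ((X → Y) → (W ↔ W)).
              branch 1.1.2.1 (add F W):
                ○ open, literals {W=false, Y=false, Z=true}.
              branch 1.1.2.2 (add F ((X → Y) → (W ↔ W))):
                F ((X → Y) → (W ↔ W)): α-rule — add T (X → Y), F (W ↔ W).
                T (X → Y): β-rule — branch into F X  //  T Y.
                  branch 1.1.2.2.1 (add F X):
                    F (W ↔ W): β-rule — branch into T W, F W  //  F W, T W.
                      branch 1.1.2.2.1.1 (add T W, F W):
                        × closes — contains both W and ¬W.
                      branch 1.1.2.2.1.2 (add F W, T W):
                        × closes — contains both W and ¬W.
                  branch 1.1.2.2.2 (add T Y):
                    × closes — contains both Y and ¬Y.
      branch 1.2 (add F (¬Y → (¬Y ∧ Z)), T (W ∧ ((X → Y) → (W ↔ W)))):
        F (¬Y → (¬Y ∧ Z)): α-rule — add T ¬Y, F (¬Y ∧ Z).
        T (W ∧ ((X → Y) → (W ↔ W))): α-rule — add T W, T ((X → Y) → (W ↔ W)).
        F (¬Y ∧ Z): β-rule — branch into F ¬Y  //  F Z.
          branch 1.2.1 (add F ¬Y):
            × closes — contains both Y and ¬Y.
          branch 1.2.2 (add F Z):
            T ((X → Y) → (W ↔ W)): β-rule — branch into F (X → Y)  //  T (W ↔ W).
              branch 1.2.2.1 (add F (X → Y)):
                F (X → Y): α-rule — add T X, F Y.
                ○ open, literals {W=true, X=true, Y=false, Z=false}.
              branch 1.2.2.2 (add T (W ↔ W)):
                T (W ↔ W): β-rule — branch into T W, T W  //  F W, F W.
                  branch 1.2.2.2.1 (add T W, T W):
                    ○ open, literals {W=true, Y=false, Z=false}.
                  branch 1.2.2.2.2 (add F W, F W):
                    × closes — contains both W and ¬W.
  branch 2 (add T (Z ∧ Z)):
    T (Z ∧ Z): α-rule — add T Z, T Z.
    ○ open, literals {Z=true}.
9 branches closed, 5 open.
Each open branch fixes some atoms; the unmentioned ones are free. Counting distinct full assignments: branch {W=false, Y=true} (X, Z) contributes 4 new; branch {W=false, Y=false, Z=true} (X) contributes 2 new; branch {W=true, X=true, Y=false, Z=false} (none free) contributes 1 new; branch {W=true, Y=false, Z=false} (X) contributes 1 new; branch {Z=true} (X, Y, W) contributes 4 new. Total: 12.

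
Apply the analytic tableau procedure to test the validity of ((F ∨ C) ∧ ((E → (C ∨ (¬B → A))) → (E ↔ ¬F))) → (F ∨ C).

Assume the negation and expand:
Initial set: {¬(((F ∨ C) ∧ ((E → (C ∨ (¬B → A))) → (E ↔ ¬F))) → (F ∨ C))}.
¬(((F ∨ C) ∧ ((E → (C ∨ (¬B → A))) → (E ↔ ¬F))) → (F ∨ C)): α-rule — add ((F ∨ C) ∧ ((E → (C ∨ (¬B → A))) → (E ↔ ¬F))), ¬(F ∨ C).
((F ∨ C) ∧ ((E → (C ∨ (¬B → A))) → (E ↔ ¬F))): α-rule — add (F ∨ C), ((E → (C ∨ (¬B → A))) → (E ↔ ¬F)).
¬(F ∨ C): α-rule — add ¬F, ¬C.
(F ∨ C): β-rule — branch into F  //  C.
  branch 1 (add F):
    × closes — contains both F and ¬F.
  branch 2 (add C):
    × closes — contains both C and ¬C.
All 2 branches close.
Every branch closed, so the negation is unsatisfiable and the formula is valid.

Valid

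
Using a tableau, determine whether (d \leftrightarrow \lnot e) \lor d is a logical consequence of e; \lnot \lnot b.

Initial set: {e; \lnot \lnot b; \lnot ((d \leftrightarrow \lnot e) \lor d)}.
\lnot \lnot b: drop double negation, giving b.
\lnot ((d \leftrightarrow \lnot e) \lor d): α-rule — add \lnot (d \leftrightarrow \lnot e), \lnot d.
\lnot (d \leftrightarrow \lnot e): β-rule — branch into d, \lnot \lnot e  //  \lnot d, \lnot e.
  branch 1 (add d, \lnot \lnot e):
    × closes — contains both d and \lnot d.
  branch 2 (add \lnot d, \lnot e):
    × closes — contains both e and \lnot e.
All 2 branches close.
Every branch closed, so the premises entail the conclusion.

Yes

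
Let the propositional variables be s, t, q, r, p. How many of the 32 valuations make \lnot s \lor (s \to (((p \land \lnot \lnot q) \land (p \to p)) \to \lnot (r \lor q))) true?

28

Initial set: {(\lnot s \lor (s \to (((p \land \lnot \lnot q) \land (p \to p)) \to \lnot (r \lor q))))}.
(\lnot s \lor (s \to (((p \land \lnot \lnot q) \land (p \to p)) \to \lnot (r \lor q)))): β-rule — branch into \lnot s  //  (s \to (((p \land \lnot \lnot q) \land (p \to p)) \to \lnot (r \lor q))).
  branch 1 (add \lnot s):
    ○ open, literals {s=0}.
  branch 2 (add (s \to (((p \land \lnot \lnot q) \land (p \to p)) \to \lnot (r \lor q)))):
    (s \to (((p \land \lnot \lnot q) \land (p \to p)) \to \lnot (r \lor q))): β-rule — branch into \lnot s  //  (((p \land \lnot \lnot q) \land (p \to p)) \to \lnot (r \lor q)).
      branch 2.1 (add \lnot s):
        ○ open, literals {s=0}.
      branch 2.2 (add (((p \land \lnot \lnot q) \land (p \to p)) \to \lnot (r \lor q))):
        (((p \land \lnot \lnot q) \land (p \to p)) \to \lnot (r \lor q)): β-rule — branch into \lnot ((p \land \lnot \lnot q) \land (p \to p))  //  \lnot (r \lor q).
          branch 2.2.1 (add \lnot ((p \land \lnot \lnot q) \land (p \to p))):
            \lnot ((p \land \lnot \lnot q) \land (p \to p)): β-rule — branch into \lnot (p \land \lnot \lnot q)  //  \lnot (p \to p).
              branch 2.2.1.1 (add \lnot (p \land \lnot \lnot q)):
                \lnot (p \land \lnot \lnot q): β-rule — branch into \lnot p  //  \lnot \lnot \lnot q.
                  branch 2.2.1.1.1 (add \lnot p):
                    ○ open, literals {p=0}.
                  branch 2.2.1.1.2 (add \lnot \lnot \lnot q):
                    \lnot \lnot \lnot q: drop double negation, giving \lnot q.
                    ○ open, literals {q=0}.
              branch 2.2.1.2 (add \lnot (p \to p)):
                \lnot (p \to p): α-rule — add p, \lnot p.
                × closes — contains both p and \lnot p.
          branch 2.2.2 (add \lnot (r \lor q)):
            \lnot (r \lor q): α-rule — add \lnot r, \lnot q.
            ○ open, literals {q=0, r=0}.
1 branch closed, 5 open.
Each open branch fixes some atoms; the unmentioned ones are free. Counting distinct full assignments: branch {s=0} (t, q, r, p) contributes 16 new; branch {s=0} (t, q, r, p) contributes 0 new; branch {p=0} (s, t, q, r) contributes 8 new; branch {q=0} (s, t, r, p) contributes 4 new; branch {q=0, r=0} (s, t, p) contributes 0 new. Total: 28.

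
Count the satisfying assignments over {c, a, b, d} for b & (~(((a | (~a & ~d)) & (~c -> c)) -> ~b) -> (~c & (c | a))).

5

Initial set: {T (b & (~(((a | (~a & ~d)) & (~c -> c)) -> ~b) -> (~c & (c | a))))}.
T (b & (~(((a | (~a & ~d)) & (~c -> c)) -> ~b) -> (~c & (c | a)))): α-rule — add T b, T (~(((a | (~a & ~d)) & (~c -> c)) -> ~b) -> (~c & (c | a))).
T (~(((a | (~a & ~d)) & (~c -> c)) -> ~b) -> (~c & (c | a))): β-rule — branch into F ~(((a | (~a & ~d)) & (~c -> c)) -> ~b)  //  T (~c & (c | a)).
  branch 1 (add F ~(((a | (~a & ~d)) & (~c -> c)) -> ~b)):
    F ~(((a | (~a & ~d)) & (~c -> c)) -> ~b): β-rule — branch into F ((a | (~a & ~d)) & (~c -> c))  //  T ~b.
      branch 1.1 (add F ((a | (~a & ~d)) & (~c -> c))):
        F ((a | (~a & ~d)) & (~c -> c)): β-rule — branch into F (a | (~a & ~d))  //  F (~c -> c).
          branch 1.1.1 (add F (a | (~a & ~d))):
            F (a | (~a & ~d)): α-rule — add F a, F (~a & ~d).
            F (~a & ~d): β-rule — branch into F ~a  //  F ~d.
              branch 1.1.1.1 (add F ~a):
                × closes — contains both a and ~a.
              branch 1.1.1.2 (add F ~d):
                ○ open, literals {a=0, b=1, d=1}.
          branch 1.1.2 (add F (~c -> c)):
            F (~c -> c): α-rule — add T ~c, F c.
            ○ open, literals {b=1, c=0}.
      branch 1.2 (add T ~b):
        × closes — contains both b and ~b.
  branch 2 (add T (~c & (c | a))):
    T (~c & (c | a)): α-rule — add T ~c, T (c | a).
    T (c | a): β-rule — branch into T c  //  T a.
      branch 2.1 (add T c):
        × closes — contains both c and ~c.
      branch 2.2 (add T a):
        ○ open, literals {a=1, b=1, c=0}.
3 branches closed, 3 open.
Each open branch fixes some atoms; the unmentioned ones are free. Counting distinct full assignments: branch {a=0, b=1, d=1} (c) contributes 2 new; branch {b=1, c=0} (a, d) contributes 3 new; branch {a=1, b=1, c=0} (d) contributes 0 new. Total: 5.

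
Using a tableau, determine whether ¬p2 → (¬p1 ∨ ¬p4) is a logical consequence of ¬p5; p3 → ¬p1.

No

Initial set: {¬p5; (p3 → ¬p1); ¬(¬p2 → (¬p1 ∨ ¬p4))}.
¬(¬p2 → (¬p1 ∨ ¬p4)): α-rule — add ¬p2, ¬(¬p1 ∨ ¬p4).
¬(¬p1 ∨ ¬p4): α-rule — add ¬¬p1, ¬¬p4.
(p3 → ¬p1): β-rule — branch into ¬p3  //  ¬p1.
  branch 1 (add ¬p3):
    ○ open, literals {p1=T, p2=F, p3=F, p4=T, p5=F}.
  branch 2 (add ¬p1):
    × closes — contains both p1 and ¬p1.
1 branch closed, 1 open.
An open branch gives a countermodel: p1=T, p2=F, p3=F, p4=T, p5=F (unmentioned atoms arbitrary); the premises hold there but the conclusion fails.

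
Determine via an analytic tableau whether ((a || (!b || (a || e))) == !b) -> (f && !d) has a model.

Initial set: {(((a || (!b || (a || e))) == !b) -> (f && !d))}.
(((a || (!b || (a || e))) == !b) -> (f && !d)): β-rule — branch into !((a || (!b || (a || e))) == !b)  //  (f && !d).
  branch 1 (add !((a || (!b || (a || e))) == !b)):
    !((a || (!b || (a || e))) == !b): β-rule — branch into (a || (!b || (a || e))), !!b  //  !(a || (!b || (a || e))), !b.
      branch 1.1 (add (a || (!b || (a || e))), !!b):
        (a || (!b || (a || e))): β-rule — branch into a  //  (!b || (a || e)).
          branch 1.1.1 (add a):
            ○ open, literals {a=T, b=T}.
          branch 1.1.2 (add (!b || (a || e))):
            (!b || (a || e)): β-rule — branch into !b  //  (a || e).
              branch 1.1.2.1 (add !b):
                × closes — contains both b and !b.
              branch 1.1.2.2 (add (a || e)):
                (a || e): β-rule — branch into a  //  e.
                  branch 1.1.2.2.1 (add a):
                    ○ open, literals {a=T, b=T}.
                  branch 1.1.2.2.2 (add e):
                    ○ open, literals {b=T, e=T}.
      branch 1.2 (add !(a || (!b || (a || e))), !b):
        !(a || (!b || (a || e))): α-rule — add !a, !(!b || (a || e)).
        !(!b || (a || e)): α-rule — add !!b, !(a || e).
        × closes — contains both b and !b.
  branch 2 (add (f && !d)):
    (f && !d): α-rule — add f, !d.
    ○ open, literals {d=F, f=T}.
2 branches closed, 4 open.
An open branch gives a satisfying assignment: a=T, b=T.

Satisfiable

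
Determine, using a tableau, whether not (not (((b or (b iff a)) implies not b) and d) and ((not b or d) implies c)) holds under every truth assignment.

Assume the negation and expand:
Initial set: {not not (not (((b or (b iff a)) implies not b) and d) and ((not b or d) implies c))}.
not not (not (((b or (b iff a)) implies not b) and d) and ((not b or d) implies c)): α-rule — add not (((b or (b iff a)) implies not b) and d), ((not b or d) implies c).
not (((b or (b iff a)) implies not b) and d): β-rule — branch into not ((b or (b iff a)) implies not b)  //  not d.
  branch 1 (add not ((b or (b iff a)) implies not b)):
    not ((b or (b iff a)) implies not b): α-rule — add (b or (b iff a)), not not b.
    ((not b or d) implies c): β-rule — branch into not (not b or d)  //  c.
      branch 1.1 (add not (not b or d)):
        not (not b or d): α-rule — add not not b, not d.
        (b or (b iff a)): β-rule — branch into b  //  (b iff a).
          branch 1.1.1 (add b):
            ○ open, literals {b=true, d=false}.
          branch 1.1.2 (add (b iff a)):
            (b iff a): β-rule — branch into b, a  //  not b, not a.
              branch 1.1.2.1 (add b, a):
                ○ open, literals {a=true, b=true, d=false}.
              branch 1.1.2.2 (add not b, not a):
                × closes — contains both b and not b.
      branch 1.2 (add c):
        (b or (b iff a)): β-rule — branch into b  //  (b iff a).
          branch 1.2.1 (add b):
            ○ open, literals {b=true, c=true}.
          branch 1.2.2 (add (b iff a)):
            (b iff a): β-rule — branch into b, a  //  not b, not a.
              branch 1.2.2.1 (add b, a):
                ○ open, literals {a=true, b=true, c=true}.
              branch 1.2.2.2 (add not b, not a):
                × closes — contains both b and not b.
  branch 2 (add not d):
    ((not b or d) implies c): β-rule — branch into not (not b or d)  //  c.
      branch 2.1 (add not (not b or d)):
        not (not b or d): α-rule — add not not b, not d.
        ○ open, literals {b=true, d=false}.
      branch 2.2 (add c):
        ○ open, literals {c=true, d=false}.
2 branches closed, 6 open.
An open branch gives a countermodel: b=true, d=false (unmentioned atoms arbitrary); under it the original formula is false.

Not valid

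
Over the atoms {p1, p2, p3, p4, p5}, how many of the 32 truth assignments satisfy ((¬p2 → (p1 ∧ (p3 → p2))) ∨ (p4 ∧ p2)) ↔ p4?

Initial set: {(((¬p2 → (p1 ∧ (p3 → p2))) ∨ (p4 ∧ p2)) ↔ p4)}.
(((¬p2 → (p1 ∧ (p3 → p2))) ∨ (p4 ∧ p2)) ↔ p4): β-rule — branch into ((¬p2 → (p1 ∧ (p3 → p2))) ∨ (p4 ∧ p2)), p4  //  ¬((¬p2 → (p1 ∧ (p3 → p2))) ∨ (p4 ∧ p2)), ¬p4.
  branch 1 (add ((¬p2 → (p1 ∧ (p3 → p2))) ∨ (p4 ∧ p2)), p4):
    ((¬p2 → (p1 ∧ (p3 → p2))) ∨ (p4 ∧ p2)): β-rule — branch into (¬p2 → (p1 ∧ (p3 → p2)))  //  (p4 ∧ p2).
      branch 1.1 (add (¬p2 → (p1 ∧ (p3 → p2)))):
        (¬p2 → (p1 ∧ (p3 → p2))): β-rule — branch into ¬¬p2  //  (p1 ∧ (p3 → p2)).
          branch 1.1.1 (add ¬¬p2):
            ○ open, literals {p2=true, p4=true}.
          branch 1.1.2 (add (p1 ∧ (p3 → p2))):
            (p1 ∧ (p3 → p2)): α-rule — add p1, (p3 → p2).
            (p3 → p2): β-rule — branch into ¬p3  //  p2.
              branch 1.1.2.1 (add ¬p3):
                ○ open, literals {p1=true, p3=false, p4=true}.
              branch 1.1.2.2 (add p2):
                ○ open, literals {p1=true, p2=true, p4=true}.
      branch 1.2 (add (p4 ∧ p2)):
        (p4 ∧ p2): α-rule — add p4, p2.
        ○ open, literals {p2=true, p4=true}.
  branch 2 (add ¬((¬p2 → (p1 ∧ (p3 → p2))) ∨ (p4 ∧ p2)), ¬p4):
    ¬((¬p2 → (p1 ∧ (p3 → p2))) ∨ (p4 ∧ p2)): α-rule — add ¬(¬p2 → (p1 ∧ (p3 → p2))), ¬(p4 ∧ p2).
    ¬(¬p2 → (p1 ∧ (p3 → p2))): α-rule — add ¬p2, ¬(p1 ∧ (p3 → p2)).
    ¬(p4 ∧ p2): β-rule — branch into ¬p4  //  ¬p2.
      branch 2.1 (add ¬p4):
        ¬(p1 ∧ (p3 → p2)): β-rule — branch into ¬p1  //  ¬(p3 → p2).
          branch 2.1.1 (add ¬p1):
            ○ open, literals {p1=false, p2=false, p4=false}.
          branch 2.1.2 (add ¬(p3 → p2)):
            ¬(p3 → p2): α-rule — add p3, ¬p2.
            ○ open, literals {p2=false, p3=true, p4=false}.
      branch 2.2 (add ¬p2):
        ¬(p1 ∧ (p3 → p2)): β-rule — branch into ¬p1  //  ¬(p3 → p2).
          branch 2.2.1 (add ¬p1):
            ○ open, literals {p1=false, p2=false, p4=false}.
          branch 2.2.2 (add ¬(p3 → p2)):
            ¬(p3 → p2): α-rule — add p3, ¬p2.
            ○ open, literals {p2=false, p3=true, p4=false}.
0 branches closed, 8 open.
Each open branch fixes some atoms; the unmentioned ones are free. Counting distinct full assignments: branch {p2=true, p4=true} (p1, p3, p5) contributes 8 new; branch {p1=true, p3=false, p4=true} (p2, p5) contributes 2 new; branch {p1=true, p2=true, p4=true} (p3, p5) contributes 0 new; branch {p2=true, p4=true} (p1, p3, p5) contributes 0 new; branch {p1=false, p2=false, p4=false} (p3, p5) contributes 4 new; branch {p2=false, p3=true, p4=false} (p1, p5) contributes 2 new; branch {p1=false, p2=false, p4=false} (p3, p5) contributes 0 new; branch {p2=false, p3=true, p4=false} (p1, p5) contributes 0 new. Total: 16.

16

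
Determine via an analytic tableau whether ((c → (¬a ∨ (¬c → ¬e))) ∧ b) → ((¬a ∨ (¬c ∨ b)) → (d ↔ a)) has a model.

Satisfiable

Initial set: {(((c → (¬a ∨ (¬c → ¬e))) ∧ b) → ((¬a ∨ (¬c ∨ b)) → (d ↔ a)))}.
(((c → (¬a ∨ (¬c → ¬e))) ∧ b) → ((¬a ∨ (¬c ∨ b)) → (d ↔ a))): β-rule — branch into ¬((c → (¬a ∨ (¬c → ¬e))) ∧ b)  //  ((¬a ∨ (¬c ∨ b)) → (d ↔ a)).
  branch 1 (add ¬((c → (¬a ∨ (¬c → ¬e))) ∧ b)):
    ¬((c → (¬a ∨ (¬c → ¬e))) ∧ b): β-rule — branch into ¬(c → (¬a ∨ (¬c → ¬e)))  //  ¬b.
      branch 1.1 (add ¬(c → (¬a ∨ (¬c → ¬e)))):
        ¬(c → (¬a ∨ (¬c → ¬e))): α-rule — add c, ¬(¬a ∨ (¬c → ¬e)).
        ¬(¬a ∨ (¬c → ¬e)): α-rule — add ¬¬a, ¬(¬c → ¬e).
        ¬(¬c → ¬e): α-rule — add ¬c, ¬¬e.
        × closes — contains both c and ¬c.
      branch 1.2 (add ¬b):
        ○ open, literals {b=0}.
  branch 2 (add ((¬a ∨ (¬c ∨ b)) → (d ↔ a))):
    ((¬a ∨ (¬c ∨ b)) → (d ↔ a)): β-rule — branch into ¬(¬a ∨ (¬c ∨ b))  //  (d ↔ a).
      branch 2.1 (add ¬(¬a ∨ (¬c ∨ b))):
        ¬(¬a ∨ (¬c ∨ b)): α-rule — add ¬¬a, ¬(¬c ∨ b).
        ¬(¬c ∨ b): α-rule — add ¬¬c, ¬b.
        ○ open, literals {a=1, b=0, c=1}.
      branch 2.2 (add (d ↔ a)):
        (d ↔ a): β-rule — branch into d, a  //  ¬d, ¬a.
          branch 2.2.1 (add d, a):
            ○ open, literals {a=1, d=1}.
          branch 2.2.2 (add ¬d, ¬a):
            ○ open, literals {a=0, d=0}.
1 branch closed, 4 open.
An open branch gives a satisfying assignment: b=0.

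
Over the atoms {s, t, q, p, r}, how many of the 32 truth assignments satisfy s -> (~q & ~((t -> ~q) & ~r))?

20

Initial set: {(s -> (~q & ~((t -> ~q) & ~r)))}.
(s -> (~q & ~((t -> ~q) & ~r))): β-rule — branch into ~s  //  (~q & ~((t -> ~q) & ~r)).
  branch 1 (add ~s):
    ○ open, literals {s=0}.
  branch 2 (add (~q & ~((t -> ~q) & ~r))):
    (~q & ~((t -> ~q) & ~r)): α-rule — add ~q, ~((t -> ~q) & ~r).
    ~((t -> ~q) & ~r): β-rule — branch into ~(t -> ~q)  //  ~~r.
      branch 2.1 (add ~(t -> ~q)):
        ~(t -> ~q): α-rule — add t, ~~q.
        × closes — contains both q and ~q.
      branch 2.2 (add ~~r):
        ○ open, literals {q=0, r=1}.
1 branch closed, 2 open.
Each open branch fixes some atoms; the unmentioned ones are free. Counting distinct full assignments: branch {s=0} (t, q, p, r) contributes 16 new; branch {q=0, r=1} (s, t, p) contributes 4 new. Total: 20.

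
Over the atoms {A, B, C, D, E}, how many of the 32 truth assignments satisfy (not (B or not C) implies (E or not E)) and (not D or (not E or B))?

28

Initial set: {T ((not (B or not C) implies (E or not E)) and (not D or (not E or B)))}.
T ((not (B or not C) implies (E or not E)) and (not D or (not E or B))): α-rule — add T (not (B or not C) implies (E or not E)), T (not D or (not E or B)).
T (not (B or not C) implies (E or not E)): β-rule — branch into F not (B or not C)  //  T (E or not E).
  branch 1 (add F not (B or not C)):
    T (not D or (not E or B)): β-rule — branch into T not D  //  T (not E or B).
      branch 1.1 (add T not D):
        F not (B or not C): β-rule — branch into T B  //  T not C.
          branch 1.1.1 (add T B):
            ○ open, literals {B=true, D=false}.
          branch 1.1.2 (add T not C):
            ○ open, literals {C=false, D=false}.
      branch 1.2 (add T (not E or B)):
        F not (B or not C): β-rule — branch into T B  //  T not C.
          branch 1.2.1 (add T B):
            T (not E or B): β-rule — branch into T not E  //  T B.
              branch 1.2.1.1 (add T not E):
                ○ open, literals {B=true, E=false}.
              branch 1.2.1.2 (add T B):
                ○ open, literals {B=true}.
          branch 1.2.2 (add T not C):
            T (not E or B): β-rule — branch into T not E  //  T B.
              branch 1.2.2.1 (add T not E):
                ○ open, literals {C=false, E=false}.
              branch 1.2.2.2 (add T B):
                ○ open, literals {B=true, C=false}.
  branch 2 (add T (E or not E)):
    T (not D or (not E or B)): β-rule — branch into T not D  //  T (not E or B).
      branch 2.1 (add T not D):
        T (E or not E): β-rule — branch into T E  //  T not E.
          branch 2.1.1 (add T E):
            ○ open, literals {D=false, E=true}.
          branch 2.1.2 (add T not E):
            ○ open, literals {D=false, E=false}.
      branch 2.2 (add T (not E or B)):
        T (E or not E): β-rule — branch into T E  //  T not E.
          branch 2.2.1 (add T E):
            T (not E or B): β-rule — branch into T not E  //  T B.
              branch 2.2.1.1 (add T not E):
                × closes — contains both E and not E.
              branch 2.2.1.2 (add T B):
                ○ open, literals {B=true, E=true}.
          branch 2.2.2 (add T not E):
            T (not E or B): β-rule — branch into T not E  //  T B.
              branch 2.2.2.1 (add T not E):
                ○ open, literals {E=false}.
              branch 2.2.2.2 (add T B):
                ○ open, literals {B=true, E=false}.
1 branch closed, 11 open.
Each open branch fixes some atoms; the unmentioned ones are free. Counting distinct full assignments: branch {B=true, D=false} (A, C, E) contributes 8 new; branch {C=false, D=false} (A, B, E) contributes 4 new; branch {B=true, E=false} (A, C, D) contributes 4 new; branch {B=true} (A, C, D, E) contributes 4 new; branch {C=false, E=false} (A, B, D) contributes 2 new; branch {B=true, C=false} (A, D, E) contributes 0 new; branch {D=false, E=true} (A, B, C) contributes 2 new; branch {D=false, E=false} (A, B, C) contributes 2 new; branch {B=true, E=true} (A, C, D) contributes 0 new; branch {E=false} (A, B, C, D) contributes 2 new; branch {B=true, E=false} (A, C, D) contributes 0 new. Total: 28.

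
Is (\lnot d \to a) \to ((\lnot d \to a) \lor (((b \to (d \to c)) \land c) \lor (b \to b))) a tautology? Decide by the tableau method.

Valid

Assume the negation and expand:
Initial set: {\lnot ((\lnot d \to a) \to ((\lnot d \to a) \lor (((b \to (d \to c)) \land c) \lor (b \to b))))}.
\lnot ((\lnot d \to a) \to ((\lnot d \to a) \lor (((b \to (d \to c)) \land c) \lor (b \to b)))): α-rule — add (\lnot d \to a), \lnot ((\lnot d \to a) \lor (((b \to (d \to c)) \land c) \lor (b \to b))).
\lnot ((\lnot d \to a) \lor (((b \to (d \to c)) \land c) \lor (b \to b))): α-rule — add \lnot (\lnot d \to a), \lnot (((b \to (d \to c)) \land c) \lor (b \to b)).
\lnot (\lnot d \to a): α-rule — add \lnot d, \lnot a.
\lnot (((b \to (d \to c)) \land c) \lor (b \to b)): α-rule — add \lnot ((b \to (d \to c)) \land c), \lnot (b \to b).
\lnot (b \to b): α-rule — add b, \lnot b.
× closes — contains both b and \lnot b.
All 1 branch closes.
Every branch closed, so the negation is unsatisfiable and the formula is valid.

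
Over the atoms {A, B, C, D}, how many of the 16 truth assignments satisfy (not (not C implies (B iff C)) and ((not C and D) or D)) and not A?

Initial set: {T ((not (not C implies (B iff C)) and ((not C and D) or D)) and not A)}.
T ((not (not C implies (B iff C)) and ((not C and D) or D)) and not A): α-rule — add T (not (not C implies (B iff C)) and ((not C and D) or D)), T not A.
T (not (not C implies (B iff C)) and ((not C and D) or D)): α-rule — add T not (not C implies (B iff C)), T ((not C and D) or D).
T not (not C implies (B iff C)): α-rule — add T not C, F (B iff C).
T ((not C and D) or D): β-rule — branch into T (not C and D)  //  T D.
  branch 1 (add T (not C and D)):
    T (not C and D): α-rule — add T not C, T D.
    F (B iff C): β-rule — branch into T B, F C  //  F B, T C.
      branch 1.1 (add T B, F C):
        ○ open, literals {A=false, B=true, C=false, D=true}.
      branch 1.2 (add F B, T C):
        × closes — contains both C and not C.
  branch 2 (add T D):
    F (B iff C): β-rule — branch into T B, F C  //  F B, T C.
      branch 2.1 (add T B, F C):
        ○ open, literals {A=false, B=true, C=false, D=true}.
      branch 2.2 (add F B, T C):
        × closes — contains both C and not C.
2 branches closed, 2 open.
Each open branch fixes some atoms; the unmentioned ones are free. Counting distinct full assignments: branch {A=false, B=true, C=false, D=true} (none free) contributes 1 new; branch {A=false, B=true, C=false, D=true} (none free) contributes 0 new. Total: 1.

1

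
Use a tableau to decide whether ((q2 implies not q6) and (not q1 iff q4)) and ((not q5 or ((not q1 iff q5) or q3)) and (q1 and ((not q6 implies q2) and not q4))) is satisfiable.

Satisfiable

Initial set: {T (((q2 implies not q6) and (not q1 iff q4)) and ((not q5 or ((not q1 iff q5) or q3)) and (q1 and ((not q6 implies q2) and not q4))))}.
T (((q2 implies not q6) and (not q1 iff q4)) and ((not q5 or ((not q1 iff q5) or q3)) and (q1 and ((not q6 implies q2) and not q4)))): α-rule — add T ((q2 implies not q6) and (not q1 iff q4)), T ((not q5 or ((not q1 iff q5) or q3)) and (q1 and ((not q6 implies q2) and not q4))).
T ((q2 implies not q6) and (not q1 iff q4)): α-rule — add T (q2 implies not q6), T (not q1 iff q4).
T ((not q5 or ((not q1 iff q5) or q3)) and (q1 and ((not q6 implies q2) and not q4))): α-rule — add T (not q5 or ((not q1 iff q5) or q3)), T (q1 and ((not q6 implies q2) and not q4)).
T (q1 and ((not q6 implies q2) and not q4)): α-rule — add T q1, T ((not q6 implies q2) and not q4).
T ((not q6 implies q2) and not q4): α-rule — add T (not q6 implies q2), T not q4.
T (q2 implies not q6): β-rule — branch into F q2  //  T not q6.
  branch 1 (add F q2):
    T (not q1 iff q4): β-rule — branch into T not q1, T q4  //  F not q1, F q4.
      branch 1.1 (add T not q1, T q4):
        × closes — contains both q1 and not q1.
      branch 1.2 (add F not q1, F q4):
        T (not q5 or ((not q1 iff q5) or q3)): β-rule — branch into T not q5  //  T ((not q1 iff q5) or q3).
          branch 1.2.1 (add T not q5):
            T (not q6 implies q2): β-rule — branch into F not q6  //  T q2.
              branch 1.2.1.1 (add F not q6):
                ○ open, literals {q1=1, q2=0, q4=0, q5=0, q6=1}.
              branch 1.2.1.2 (add T q2):
                × closes — contains both q2 and not q2.
          branch 1.2.2 (add T ((not q1 iff q5) or q3)):
            T (not q6 implies q2): β-rule — branch into F not q6  //  T q2.
              branch 1.2.2.1 (add F not q6):
                T ((not q1 iff q5) or q3): β-rule — branch into T (not q1 iff q5)  //  T q3.
                  branch 1.2.2.1.1 (add T (not q1 iff q5)):
                    T (not q1 iff q5): β-rule — branch into T not q1, T q5  //  F not q1, F q5.
                      branch 1.2.2.1.1.1 (add T not q1, T q5):
                        × closes — contains both q1 and not q1.
                      branch 1.2.2.1.1.2 (add F not q1, F q5):
                        ○ open, literals {q1=1, q2=0, q4=0, q5=0, q6=1}.
                  branch 1.2.2.1.2 (add T q3):
                    ○ open, literals {q1=1, q2=0, q3=1, q4=0, q6=1}.
              branch 1.2.2.2 (add T q2):
                × closes — contains both q2 and not q2.
  branch 2 (add T not q6):
    T (not q1 iff q4): β-rule — branch into T not q1, T q4  //  F not q1, F q4.
      branch 2.1 (add T not q1, T q4):
        × closes — contains both q1 and not q1.
      branch 2.2 (add F not q1, F q4):
        T (not q5 or ((not q1 iff q5) or q3)): β-rule — branch into T not q5  //  T ((not q1 iff q5) or q3).
          branch 2.2.1 (add T not q5):
            T (not q6 implies q2): β-rule — branch into F not q6  //  T q2.
              branch 2.2.1.1 (add F not q6):
                × closes — contains both q6 and not q6.
              branch 2.2.1.2 (add T q2):
                ○ open, literals {q1=1, q2=1, q4=0, q5=0, q6=0}.
          branch 2.2.2 (add T ((not q1 iff q5) or q3)):
            T (not q6 implies q2): β-rule — branch into F not q6  //  T q2.
              branch 2.2.2.1 (add F not q6):
                × closes — contains both q6 and not q6.
              branch 2.2.2.2 (add T q2):
                T ((not q1 iff q5) or q3): β-rule — branch into T (not q1 iff q5)  //  T q3.
                  branch 2.2.2.2.1 (add T (not q1 iff q5)):
                    T (not q1 iff q5): β-rule — branch into T not q1, T q5  //  F not q1, F q5.
                      branch 2.2.2.2.1.1 (add T not q1, T q5):
                        × closes — contains both q1 and not q1.
                      branch 2.2.2.2.1.2 (add F not q1, F q5):
                        ○ open, literals {q1=1, q2=1, q4=0, q5=0, q6=0}.
                  branch 2.2.2.2.2 (add T q3):
                    ○ open, literals {q1=1, q2=1, q3=1, q4=0, q6=0}.
8 branches closed, 6 open.
An open branch gives a satisfying assignment: q1=1, q2=0, q4=0, q5=0, q6=1.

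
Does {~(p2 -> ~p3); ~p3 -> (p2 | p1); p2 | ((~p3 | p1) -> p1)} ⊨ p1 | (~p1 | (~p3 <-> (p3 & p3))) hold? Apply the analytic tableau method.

Yes

Initial set: {~(p2 -> ~p3); (~p3 -> (p2 | p1)); (p2 | ((~p3 | p1) -> p1)); ~(p1 | (~p1 | (~p3 <-> (p3 & p3))))}.
~(p2 -> ~p3): α-rule — add p2, ~~p3.
~(p1 | (~p1 | (~p3 <-> (p3 & p3)))): α-rule — add ~p1, ~(~p1 | (~p3 <-> (p3 & p3))).
~(~p1 | (~p3 <-> (p3 & p3))): α-rule — add ~~p1, ~(~p3 <-> (p3 & p3)).
× closes — contains both p1 and ~p1.
All 1 branch closes.
Every branch closed, so the premises entail the conclusion.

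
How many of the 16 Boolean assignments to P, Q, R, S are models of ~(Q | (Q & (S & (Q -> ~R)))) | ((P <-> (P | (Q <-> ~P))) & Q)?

12

Initial set: {(~(Q | (Q & (S & (Q -> ~R)))) | ((P <-> (P | (Q <-> ~P))) & Q))}.
(~(Q | (Q & (S & (Q -> ~R)))) | ((P <-> (P | (Q <-> ~P))) & Q)): β-rule — branch into ~(Q | (Q & (S & (Q -> ~R))))  //  ((P <-> (P | (Q <-> ~P))) & Q).
  branch 1 (add ~(Q | (Q & (S & (Q -> ~R))))):
    ~(Q | (Q & (S & (Q -> ~R)))): α-rule — add ~Q, ~(Q & (S & (Q -> ~R))).
    ~(Q & (S & (Q -> ~R))): β-rule — branch into ~Q  //  ~(S & (Q -> ~R)).
      branch 1.1 (add ~Q):
        ○ open, literals {Q=false}.
      branch 1.2 (add ~(S & (Q -> ~R))):
        ~(S & (Q -> ~R)): β-rule — branch into ~S  //  ~(Q -> ~R).
          branch 1.2.1 (add ~S):
            ○ open, literals {Q=false, S=false}.
          branch 1.2.2 (add ~(Q -> ~R)):
            ~(Q -> ~R): α-rule — add Q, ~~R.
            × closes — contains both Q and ~Q.
  branch 2 (add ((P <-> (P | (Q <-> ~P))) & Q)):
    ((P <-> (P | (Q <-> ~P))) & Q): α-rule — add (P <-> (P | (Q <-> ~P))), Q.
    (P <-> (P | (Q <-> ~P))): β-rule — branch into P, (P | (Q <-> ~P))  //  ~P, ~(P | (Q <-> ~P)).
      branch 2.1 (add P, (P | (Q <-> ~P))):
        (P | (Q <-> ~P)): β-rule — branch into P  //  (Q <-> ~P).
          branch 2.1.1 (add P):
            ○ open, literals {P=true, Q=true}.
          branch 2.1.2 (add (Q <-> ~P)):
            (Q <-> ~P): β-rule — branch into Q, ~P  //  ~Q, ~~P.
              branch 2.1.2.1 (add Q, ~P):
                × closes — contains both P and ~P.
              branch 2.1.2.2 (add ~Q, ~~P):
                × closes — contains both Q and ~Q.
      branch 2.2 (add ~P, ~(P | (Q <-> ~P))):
        ~(P | (Q <-> ~P)): α-rule — add ~P, ~(Q <-> ~P).
        ~(Q <-> ~P): β-rule — branch into Q, ~~P  //  ~Q, ~P.
          branch 2.2.1 (add Q, ~~P):
            × closes — contains both P and ~P.
          branch 2.2.2 (add ~Q, ~P):
            × closes — contains both Q and ~Q.
5 branches closed, 3 open.
Each open branch fixes some atoms; the unmentioned ones are free. Counting distinct full assignments: branch {Q=false} (P, R, S) contributes 8 new; branch {Q=false, S=false} (P, R) contributes 0 new; branch {P=true, Q=true} (R, S) contributes 4 new. Total: 12.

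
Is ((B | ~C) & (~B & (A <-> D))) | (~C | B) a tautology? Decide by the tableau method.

Assume the negation and expand:
Initial set: {~(((B | ~C) & (~B & (A <-> D))) | (~C | B))}.
~(((B | ~C) & (~B & (A <-> D))) | (~C | B)): α-rule — add ~((B | ~C) & (~B & (A <-> D))), ~(~C | B).
~(~C | B): α-rule — add ~~C, ~B.
~((B | ~C) & (~B & (A <-> D))): β-rule — branch into ~(B | ~C)  //  ~(~B & (A <-> D)).
  branch 1 (add ~(B | ~C)):
    ~(B | ~C): α-rule — add ~B, ~~C.
    ○ open, literals {B=F, C=T}.
  branch 2 (add ~(~B & (A <-> D))):
    ~(~B & (A <-> D)): β-rule — branch into ~~B  //  ~(A <-> D).
      branch 2.1 (add ~~B):
        × closes — contains both B and ~B.
      branch 2.2 (add ~(A <-> D)):
        ~(A <-> D): β-rule — branch into A, ~D  //  ~A, D.
          branch 2.2.1 (add A, ~D):
            ○ open, literals {A=T, B=F, C=T, D=F}.
          branch 2.2.2 (add ~A, D):
            ○ open, literals {A=F, B=F, C=T, D=T}.
1 branch closed, 3 open.
An open branch gives a countermodel: B=F, C=T (unmentioned atoms arbitrary); under it the original formula is false.

Not valid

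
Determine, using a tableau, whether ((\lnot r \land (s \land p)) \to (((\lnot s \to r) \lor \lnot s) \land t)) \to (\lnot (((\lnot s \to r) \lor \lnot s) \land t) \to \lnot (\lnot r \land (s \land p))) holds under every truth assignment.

Assume the negation and expand:
Initial set: {F (((\lnot r \land (s \land p)) \to (((\lnot s \to r) \lor \lnot s) \land t)) \to (\lnot (((\lnot s \to r) \lor \lnot s) \land t) \to \lnot (\lnot r \land (s \land p))))}.
F (((\lnot r \land (s \land p)) \to (((\lnot s \to r) \lor \lnot s) \land t)) \to (\lnot (((\lnot s \to r) \lor \lnot s) \land t) \to \lnot (\lnot r \land (s \land p)))): α-rule — add T ((\lnot r \land (s \land p)) \to (((\lnot s \to r) \lor \lnot s) \land t)), F (\lnot (((\lnot s \to r) \lor \lnot s) \land t) \to \lnot (\lnot r \land (s \land p))).
F (\lnot (((\lnot s \to r) \lor \lnot s) \land t) \to \lnot (\lnot r \land (s \land p))): α-rule — add T \lnot (((\lnot s \to r) \lor \lnot s) \land t), F \lnot (\lnot r \land (s \land p)).
F \lnot (\lnot r \land (s \land p)): α-rule — add T \lnot r, T (s \land p).
T (s \land p): α-rule — add T s, T p.
T ((\lnot r \land (s \land p)) \to (((\lnot s \to r) \lor \lnot s) \land t)): β-rule — branch into F (\lnot r \land (s \land p))  //  T (((\lnot s \to r) \lor \lnot s) \land t).
  branch 1 (add F (\lnot r \land (s \land p))):
    T \lnot (((\lnot s \to r) \lor \lnot s) \land t): β-rule — branch into F ((\lnot s \to r) \lor \lnot s)  //  F t.
      branch 1.1 (add F ((\lnot s \to r) \lor \lnot s)):
        F ((\lnot s \to r) \lor \lnot s): α-rule — add F (\lnot s \to r), F \lnot s.
        F (\lnot s \to r): α-rule — add T \lnot s, F r.
        × closes — contains both s and \lnot s.
      branch 1.2 (add F t):
        F (\lnot r \land (s \land p)): β-rule — branch into F \lnot r  //  F (s \land p).
          branch 1.2.1 (add F \lnot r):
            × closes — contains both r and \lnot r.
          branch 1.2.2 (add F (s \land p)):
            F (s \land p): β-rule — branch into F s  //  F p.
              branch 1.2.2.1 (add F s):
                × closes — contains both s and \lnot s.
              branch 1.2.2.2 (add F p):
                × closes — contains both p and \lnot p.
  branch 2 (add T (((\lnot s \to r) \lor \lnot s) \land t)):
    T (((\lnot s \to r) \lor \lnot s) \land t): α-rule — add T ((\lnot s \to r) \lor \lnot s), T t.
    T \lnot (((\lnot s \to r) \lor \lnot s) \land t): β-rule — branch into F ((\lnot s \to r) \lor \lnot s)  //  F t.
      branch 2.1 (add F ((\lnot s \to r) \lor \lnot s)):
        F ((\lnot s \to r) \lor \lnot s): α-rule — add F (\lnot s \to r), F \lnot s.
        F (\lnot s \to r): α-rule — add T \lnot s, F r.
        × closes — contains both s and \lnot s.
      branch 2.2 (add F t):
        × closes — contains both t and \lnot t.
All 6 branches close.
Every branch closed, so the negation is unsatisfiable and the formula is valid.

Valid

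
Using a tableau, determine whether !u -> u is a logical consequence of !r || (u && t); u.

Initial set: {(!r || (u && t)); u; !(!u -> u)}.
!(!u -> u): α-rule — add !u, !u.
× closes — contains both u and !u.
All 1 branch closes.
Every branch closed, so the premises entail the conclusion.

Yes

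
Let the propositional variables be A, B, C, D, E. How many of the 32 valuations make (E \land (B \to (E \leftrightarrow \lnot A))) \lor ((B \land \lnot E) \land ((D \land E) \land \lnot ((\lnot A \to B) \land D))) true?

Initial set: {((E \land (B \to (E \leftrightarrow \lnot A))) \lor ((B \land \lnot E) \land ((D \land E) \land \lnot ((\lnot A \to B) \land D))))}.
((E \land (B \to (E \leftrightarrow \lnot A))) \lor ((B \land \lnot E) \land ((D \land E) \land \lnot ((\lnot A \to B) \land D)))): β-rule — branch into (E \land (B \to (E \leftrightarrow \lnot A)))  //  ((B \land \lnot E) \land ((D \land E) \land \lnot ((\lnot A \to B) \land D))).
  branch 1 (add (E \land (B \to (E \leftrightarrow \lnot A)))):
    (E \land (B \to (E \leftrightarrow \lnot A))): α-rule — add E, (B \to (E \leftrightarrow \lnot A)).
    (B \to (E \leftrightarrow \lnot A)): β-rule — branch into \lnot B  //  (E \leftrightarrow \lnot A).
      branch 1.1 (add \lnot B):
        ○ open, literals {B=0, E=1}.
      branch 1.2 (add (E \leftrightarrow \lnot A)):
        (E \leftrightarrow \lnot A): β-rule — branch into E, \lnot A  //  \lnot E, \lnot \lnot A.
          branch 1.2.1 (add E, \lnot A):
            ○ open, literals {A=0, E=1}.
          branch 1.2.2 (add \lnot E, \lnot \lnot A):
            × closes — contains both E and \lnot E.
  branch 2 (add ((B \land \lnot E) \land ((D \land E) \land \lnot ((\lnot A \to B) \land D)))):
    ((B \land \lnot E) \land ((D \land E) \land \lnot ((\lnot A \to B) \land D))): α-rule — add (B \land \lnot E), ((D \land E) \land \lnot ((\lnot A \to B) \land D)).
    (B \land \lnot E): α-rule — add B, \lnot E.
    ((D \land E) \land \lnot ((\lnot A \to B) \land D)): α-rule — add (D \land E), \lnot ((\lnot A \to B) \land D).
    (D \land E): α-rule — add D, E.
    × closes — contains both E and \lnot E.
2 branches closed, 2 open.
Each open branch fixes some atoms; the unmentioned ones are free. Counting distinct full assignments: branch {B=0, E=1} (A, C, D) contributes 8 new; branch {A=0, E=1} (B, C, D) contributes 4 new. Total: 12.

12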